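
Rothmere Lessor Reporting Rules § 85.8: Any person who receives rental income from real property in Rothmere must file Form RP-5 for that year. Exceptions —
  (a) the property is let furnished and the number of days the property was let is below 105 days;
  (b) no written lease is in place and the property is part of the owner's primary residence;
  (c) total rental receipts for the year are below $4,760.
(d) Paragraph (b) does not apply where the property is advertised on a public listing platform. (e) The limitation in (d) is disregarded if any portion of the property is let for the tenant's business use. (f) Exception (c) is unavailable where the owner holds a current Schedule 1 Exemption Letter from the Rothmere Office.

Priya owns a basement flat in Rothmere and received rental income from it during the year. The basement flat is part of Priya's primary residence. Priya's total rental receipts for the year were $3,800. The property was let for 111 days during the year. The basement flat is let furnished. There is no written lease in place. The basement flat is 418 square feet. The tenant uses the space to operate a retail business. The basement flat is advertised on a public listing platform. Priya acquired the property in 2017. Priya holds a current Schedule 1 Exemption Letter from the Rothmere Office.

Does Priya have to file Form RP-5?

No — exception (b) applies; Priya is not required to file Form RP-5.

Exception (a) fails — the number of days the property was let is 111 days, not below 105 days.
All of (b)'s requirements are met (there is no written lease; the basement flat is part of the primary residence). As to paragraphs (d)–(e): (d) would limit (b) — the property is publicly advertised — but (e) sets (d) aside: (e) is triggered — the space is let for business use. (b) remains available.
Exception (c)'s conditions are all satisfied: total rental receipts for the year are $3,800, below the $4,760 limit. But: (f) is engaged — a current Schedule 1 Exemption Letter is held. So (c) is unavailable.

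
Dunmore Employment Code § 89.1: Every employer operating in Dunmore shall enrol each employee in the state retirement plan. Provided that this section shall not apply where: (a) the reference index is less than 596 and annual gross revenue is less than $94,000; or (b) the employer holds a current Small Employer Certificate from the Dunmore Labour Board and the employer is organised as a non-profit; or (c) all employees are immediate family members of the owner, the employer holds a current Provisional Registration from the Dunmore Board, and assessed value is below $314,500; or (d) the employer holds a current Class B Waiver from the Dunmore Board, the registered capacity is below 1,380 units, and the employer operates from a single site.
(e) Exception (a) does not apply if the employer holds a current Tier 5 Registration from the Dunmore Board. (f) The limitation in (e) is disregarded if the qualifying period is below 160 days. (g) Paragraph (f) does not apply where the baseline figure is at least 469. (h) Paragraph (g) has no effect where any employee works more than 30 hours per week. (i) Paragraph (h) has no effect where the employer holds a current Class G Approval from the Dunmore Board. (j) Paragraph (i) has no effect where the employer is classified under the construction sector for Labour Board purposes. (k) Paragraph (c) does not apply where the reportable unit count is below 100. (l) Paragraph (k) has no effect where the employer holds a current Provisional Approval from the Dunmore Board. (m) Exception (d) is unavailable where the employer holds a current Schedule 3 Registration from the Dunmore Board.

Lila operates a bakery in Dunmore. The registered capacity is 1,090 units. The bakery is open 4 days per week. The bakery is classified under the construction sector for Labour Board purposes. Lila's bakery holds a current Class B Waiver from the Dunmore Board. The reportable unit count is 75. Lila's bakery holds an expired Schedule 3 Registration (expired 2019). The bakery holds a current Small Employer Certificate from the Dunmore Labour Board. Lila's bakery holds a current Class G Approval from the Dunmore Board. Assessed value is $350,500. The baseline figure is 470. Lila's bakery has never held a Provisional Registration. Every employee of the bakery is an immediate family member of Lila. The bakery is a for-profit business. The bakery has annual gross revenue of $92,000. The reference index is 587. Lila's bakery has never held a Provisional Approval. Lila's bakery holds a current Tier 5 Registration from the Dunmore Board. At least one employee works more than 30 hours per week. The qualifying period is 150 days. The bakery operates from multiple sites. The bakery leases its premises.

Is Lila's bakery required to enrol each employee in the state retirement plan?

Exception (a): the reference index is 587, less than the 596 limit; annual gross revenue is $92,000, less than the $94,000 limit — every condition holds. As to paragraphs (e)–(j): (e) would limit (a) — a current Tier 5 Registration is held — but (f) sets (e) aside: (f) operates — the qualifying period is 150 days, below the 160 days limit. (g) would limit (f) — the baseline figure is 470, meeting the 469 threshold — but (h) sets (g) aside: (h) operates against (g): at least one employee exceeds 30 hours/week. (i) would limit (h) — a current Class G Approval is held — but (j) sets (i) aside: (j) is engaged — the bakery is classified under the construction sector. (a) remains available.
Exception (b) fails — the employer is for-profit.
Exception (c) fails — the Provisional Registration is not current.
Exception (d) fails — the employer operates from multiple sites.

No — exception (a) applies; Lila's bakery is not required to enrol each employee in the state retirement plan.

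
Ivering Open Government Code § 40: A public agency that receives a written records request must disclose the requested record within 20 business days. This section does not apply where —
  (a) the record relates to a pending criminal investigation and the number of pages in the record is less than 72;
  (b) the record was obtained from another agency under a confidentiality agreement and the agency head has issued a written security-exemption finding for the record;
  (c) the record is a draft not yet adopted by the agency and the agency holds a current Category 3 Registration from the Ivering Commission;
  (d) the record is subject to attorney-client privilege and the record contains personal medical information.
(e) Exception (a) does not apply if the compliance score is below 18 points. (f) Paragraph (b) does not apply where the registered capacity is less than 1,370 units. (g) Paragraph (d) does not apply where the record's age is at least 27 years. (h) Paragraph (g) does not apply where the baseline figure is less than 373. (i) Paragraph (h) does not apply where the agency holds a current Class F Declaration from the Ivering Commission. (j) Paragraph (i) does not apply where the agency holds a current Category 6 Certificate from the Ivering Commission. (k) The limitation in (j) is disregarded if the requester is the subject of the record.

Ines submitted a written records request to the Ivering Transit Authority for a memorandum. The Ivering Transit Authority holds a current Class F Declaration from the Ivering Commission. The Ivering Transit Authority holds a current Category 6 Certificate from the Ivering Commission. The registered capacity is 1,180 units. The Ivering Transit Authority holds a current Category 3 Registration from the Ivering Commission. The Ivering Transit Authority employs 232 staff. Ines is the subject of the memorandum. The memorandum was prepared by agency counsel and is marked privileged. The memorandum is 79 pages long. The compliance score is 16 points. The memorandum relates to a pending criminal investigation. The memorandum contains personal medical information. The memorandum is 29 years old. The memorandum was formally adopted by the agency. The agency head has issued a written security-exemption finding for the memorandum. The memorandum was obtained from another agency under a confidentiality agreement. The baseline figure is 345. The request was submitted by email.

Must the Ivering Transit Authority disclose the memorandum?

Yes — the Ivering Transit Authority must disclose the memorandum.

Exception (a) requires that the number of pages in the record is less than 72; but the number of pages in the record is 79, not less than 72, so (a) is unavailable.
Exception (b)'s conditions are all satisfied: the memorandum was obtained under a confidentiality agreement; a written security-exemption finding has been issued. Turning to paragraph (f): (f) operates against (b): the registered capacity is 1,180 units, less than the 1,370 units limit. So (b) is unavailable.
Exception (c) does not apply: the memorandum has been formally adopted.
Exception (d) is satisfied on its face — the memorandum is privileged; the memorandum contains personal medical information. But: (g) operates — the record's age is 29 years, meeting the 27 years threshold. (h) operates (the baseline figure is 345, less than the 373 limit), but is set aside by (i): (i) operates against (h): a current Class F Declaration is held. (j) would limit (i) — a current Category 6 Certificate is held — but (k) sets (j) aside: (k) is engaged — Ines is the subject of the memorandum. (d) is therefore removed.
No exception is made out. the Ivering Transit Authority falls within the general rule.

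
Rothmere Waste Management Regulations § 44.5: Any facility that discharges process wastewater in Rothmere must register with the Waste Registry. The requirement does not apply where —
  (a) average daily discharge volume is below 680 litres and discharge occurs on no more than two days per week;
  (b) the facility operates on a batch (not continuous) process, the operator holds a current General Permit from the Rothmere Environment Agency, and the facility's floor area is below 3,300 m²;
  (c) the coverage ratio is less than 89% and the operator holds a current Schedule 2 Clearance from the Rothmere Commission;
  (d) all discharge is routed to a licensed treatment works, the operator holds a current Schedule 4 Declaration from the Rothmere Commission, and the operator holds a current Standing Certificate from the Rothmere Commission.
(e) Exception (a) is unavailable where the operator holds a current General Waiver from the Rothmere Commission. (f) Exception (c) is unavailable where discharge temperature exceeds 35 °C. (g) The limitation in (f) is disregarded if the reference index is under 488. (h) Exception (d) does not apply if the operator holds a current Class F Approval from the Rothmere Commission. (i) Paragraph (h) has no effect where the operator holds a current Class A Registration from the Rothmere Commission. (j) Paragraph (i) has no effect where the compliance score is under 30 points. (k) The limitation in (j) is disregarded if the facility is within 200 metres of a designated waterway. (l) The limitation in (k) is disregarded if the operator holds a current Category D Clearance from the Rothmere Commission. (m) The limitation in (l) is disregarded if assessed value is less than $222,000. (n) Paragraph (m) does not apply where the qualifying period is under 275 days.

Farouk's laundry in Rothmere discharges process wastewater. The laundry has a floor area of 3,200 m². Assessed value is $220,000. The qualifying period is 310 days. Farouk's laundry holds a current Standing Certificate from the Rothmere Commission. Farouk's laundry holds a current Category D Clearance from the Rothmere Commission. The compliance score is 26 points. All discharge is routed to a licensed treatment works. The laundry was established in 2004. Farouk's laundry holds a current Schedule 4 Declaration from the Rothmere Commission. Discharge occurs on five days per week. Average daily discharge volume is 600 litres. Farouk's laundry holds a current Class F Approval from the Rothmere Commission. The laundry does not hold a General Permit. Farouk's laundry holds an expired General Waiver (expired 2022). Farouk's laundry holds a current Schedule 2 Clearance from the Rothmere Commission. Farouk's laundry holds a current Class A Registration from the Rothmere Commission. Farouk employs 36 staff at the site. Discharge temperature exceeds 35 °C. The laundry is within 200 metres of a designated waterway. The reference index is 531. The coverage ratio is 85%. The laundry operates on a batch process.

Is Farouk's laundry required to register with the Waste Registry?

No — exception (d) applies; Farouk's laundry is not required to register with the Waste Registry.

Exception (a) does not apply: discharge occurs on five days per week.
Exception (b) fails — no General Permit is held.
Exception (c)'s conditions are all satisfied: the coverage ratio is 85%, less than the 89% limit; a current Schedule 2 Clearance is held. However, paragraphs (f)–(g) must be considered: (f) operates against (c): discharge temperature exceeds 35 °C. (g), which would lift (f), does not operate here — the reference index is 531, not under 488. Exception (c) does not apply.
Exception (d) is satisfied on its face — discharge is routed to a licensed treatment works; a current Schedule 4 Declaration is held; a current Standing Certificate is held. Considering the limiting provisions: (h) would limit (d) — a current Class F Approval is held — but (i) sets (h) aside: (i) operates against (h): a current Class A Registration is held. (j) operates (the compliance score is 26 points, under the 30 points limit), but is set aside by (k): (k) operates — the laundry is within 200 m of a designated waterway. (l) would limit (k) — a current Category D Clearance is held — but (m) sets (l) aside: (m) operates against (l): assessed value is $220,000, less than the $222,000 limit. (n), which would lift (m), is not triggered — the qualifying period is 310 days, not under 275 days. Exception (d) stands.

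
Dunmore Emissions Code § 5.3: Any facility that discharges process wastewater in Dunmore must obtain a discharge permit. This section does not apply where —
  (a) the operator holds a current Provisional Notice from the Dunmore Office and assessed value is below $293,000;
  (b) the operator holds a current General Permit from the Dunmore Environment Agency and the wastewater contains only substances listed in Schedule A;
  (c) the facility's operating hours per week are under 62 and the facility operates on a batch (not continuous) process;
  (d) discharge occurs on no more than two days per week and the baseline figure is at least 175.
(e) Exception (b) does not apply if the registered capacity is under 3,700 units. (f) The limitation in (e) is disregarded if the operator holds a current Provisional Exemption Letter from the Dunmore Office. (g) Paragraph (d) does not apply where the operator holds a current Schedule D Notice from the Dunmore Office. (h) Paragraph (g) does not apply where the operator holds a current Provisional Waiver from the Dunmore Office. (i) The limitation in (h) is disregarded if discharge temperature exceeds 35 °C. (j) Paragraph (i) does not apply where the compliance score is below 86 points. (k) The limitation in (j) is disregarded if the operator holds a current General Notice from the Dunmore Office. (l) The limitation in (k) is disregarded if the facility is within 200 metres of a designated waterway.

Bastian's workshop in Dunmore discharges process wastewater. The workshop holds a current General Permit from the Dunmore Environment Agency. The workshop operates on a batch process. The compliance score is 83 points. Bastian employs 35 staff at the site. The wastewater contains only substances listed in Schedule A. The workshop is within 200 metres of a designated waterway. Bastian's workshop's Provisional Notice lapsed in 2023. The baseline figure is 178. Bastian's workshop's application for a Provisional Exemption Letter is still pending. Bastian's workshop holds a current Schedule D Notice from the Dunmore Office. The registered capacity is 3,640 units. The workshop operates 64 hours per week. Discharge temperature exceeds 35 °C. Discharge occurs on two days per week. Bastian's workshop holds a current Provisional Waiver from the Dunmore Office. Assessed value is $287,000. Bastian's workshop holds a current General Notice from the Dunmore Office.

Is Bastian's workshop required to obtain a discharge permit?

Exception (a) requires that the operator holds a current Provisional Notice from the Dunmore Office; but there is no Provisional Notice in force, so (a) is unavailable.
Exception (b) is satisfied on its face — a current General Permit is held; the wastewater is Schedule-A-only. But applying paragraphs (e)–(f): (e) operates against (b): the registered capacity is 3,640 units, under the 3,700 units limit. (f) is not triggered (no current Provisional Exemption Letter is held), so (e) stands. (b) is therefore removed.
Exception (c) fails — the facility's operating hours per week are 64, not under 62.
Exception (d): discharge occurs on no more than two days per week; the baseline figure is 178, meeting the 175 threshold — every condition holds. Under paragraphs (g)–(l): (g) would limit (d) — a current Schedule D Notice is held — but (h) sets (g) aside: (h) operates against (g): a current Provisional Waiver is held. (i) is triggered (discharge temperature exceeds 35 °C), but is displaced by (j): (j) operates against (i): the compliance score is 83 points, below the 86 points limit. (k) would limit (j) — a current General Notice is held — but (l) sets (k) aside: (l) operates against (k): the workshop is within 200 m of a designated waterway. So (d) applies.

No — exception (d) applies; Bastian's workshop is not required to obtain a discharge permit.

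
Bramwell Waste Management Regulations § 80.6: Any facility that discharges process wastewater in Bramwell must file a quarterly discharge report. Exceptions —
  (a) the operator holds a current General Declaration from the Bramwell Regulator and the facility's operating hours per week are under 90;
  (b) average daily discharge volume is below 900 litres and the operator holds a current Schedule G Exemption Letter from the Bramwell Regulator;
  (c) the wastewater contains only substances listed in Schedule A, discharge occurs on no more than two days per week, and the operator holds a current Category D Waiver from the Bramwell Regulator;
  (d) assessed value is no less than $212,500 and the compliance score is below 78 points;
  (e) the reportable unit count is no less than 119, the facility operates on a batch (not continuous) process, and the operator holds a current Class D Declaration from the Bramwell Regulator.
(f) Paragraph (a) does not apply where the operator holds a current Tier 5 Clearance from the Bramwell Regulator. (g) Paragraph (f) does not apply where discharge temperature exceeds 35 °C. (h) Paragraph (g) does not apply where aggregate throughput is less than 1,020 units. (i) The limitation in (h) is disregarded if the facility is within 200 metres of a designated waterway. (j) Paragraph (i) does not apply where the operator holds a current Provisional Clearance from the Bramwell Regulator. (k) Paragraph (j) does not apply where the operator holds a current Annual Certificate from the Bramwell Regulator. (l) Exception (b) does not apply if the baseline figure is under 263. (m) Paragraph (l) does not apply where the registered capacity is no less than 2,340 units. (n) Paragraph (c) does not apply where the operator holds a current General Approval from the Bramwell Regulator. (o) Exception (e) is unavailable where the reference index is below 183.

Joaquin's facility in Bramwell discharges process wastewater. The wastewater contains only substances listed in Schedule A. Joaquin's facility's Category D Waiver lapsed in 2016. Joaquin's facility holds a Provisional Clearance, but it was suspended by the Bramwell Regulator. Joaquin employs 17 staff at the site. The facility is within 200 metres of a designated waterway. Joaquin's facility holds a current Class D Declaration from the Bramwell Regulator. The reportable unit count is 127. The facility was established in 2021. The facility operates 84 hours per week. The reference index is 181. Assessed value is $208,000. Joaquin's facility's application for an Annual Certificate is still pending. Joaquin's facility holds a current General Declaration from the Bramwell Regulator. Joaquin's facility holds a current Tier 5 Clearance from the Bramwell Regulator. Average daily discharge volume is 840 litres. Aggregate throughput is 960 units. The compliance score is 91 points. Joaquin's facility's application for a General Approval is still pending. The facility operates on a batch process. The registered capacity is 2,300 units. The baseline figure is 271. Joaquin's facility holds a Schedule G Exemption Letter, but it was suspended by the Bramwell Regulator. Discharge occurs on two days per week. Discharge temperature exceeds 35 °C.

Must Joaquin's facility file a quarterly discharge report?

No — exception (a) applies; Joaquin's facility is not required to file a quarterly discharge report.

Exception (a)'s conditions are all satisfied: a current General Declaration is held; the facility's operating hours per week are 84, under the 90 limit. As to paragraphs (f)–(k): (f) would limit (a) — a current Tier 5 Clearance is held — but (g) sets (f) aside: (g) applies — discharge temperature exceeds 35 °C. (h) operates (aggregate throughput is 960 units, less than the 1,020 units limit), but yields to (i): (i) applies — the facility is within 200 m of a designated waterway. (j), which would lift (i), is not engaged — there is no Provisional Clearance in force. So (a) applies.
Exception (b) does not apply: no current Schedule G Exemption Letter is held.
Exception (c) fails — the Category D Waiver is not current.
Exception (d) requires that assessed value is no less than $212,500; but assessed value is $208,000, short of $212,500, so (d) is unavailable.
Exception (e): the reportable unit count is 127, meeting the 119 threshold; the facility operates on a batch process; a current Class D Declaration is held — every condition holds. Turning to paragraph (o): (o) operates against (e): the reference index is 181, below the 183 limit. (e) is therefore removed.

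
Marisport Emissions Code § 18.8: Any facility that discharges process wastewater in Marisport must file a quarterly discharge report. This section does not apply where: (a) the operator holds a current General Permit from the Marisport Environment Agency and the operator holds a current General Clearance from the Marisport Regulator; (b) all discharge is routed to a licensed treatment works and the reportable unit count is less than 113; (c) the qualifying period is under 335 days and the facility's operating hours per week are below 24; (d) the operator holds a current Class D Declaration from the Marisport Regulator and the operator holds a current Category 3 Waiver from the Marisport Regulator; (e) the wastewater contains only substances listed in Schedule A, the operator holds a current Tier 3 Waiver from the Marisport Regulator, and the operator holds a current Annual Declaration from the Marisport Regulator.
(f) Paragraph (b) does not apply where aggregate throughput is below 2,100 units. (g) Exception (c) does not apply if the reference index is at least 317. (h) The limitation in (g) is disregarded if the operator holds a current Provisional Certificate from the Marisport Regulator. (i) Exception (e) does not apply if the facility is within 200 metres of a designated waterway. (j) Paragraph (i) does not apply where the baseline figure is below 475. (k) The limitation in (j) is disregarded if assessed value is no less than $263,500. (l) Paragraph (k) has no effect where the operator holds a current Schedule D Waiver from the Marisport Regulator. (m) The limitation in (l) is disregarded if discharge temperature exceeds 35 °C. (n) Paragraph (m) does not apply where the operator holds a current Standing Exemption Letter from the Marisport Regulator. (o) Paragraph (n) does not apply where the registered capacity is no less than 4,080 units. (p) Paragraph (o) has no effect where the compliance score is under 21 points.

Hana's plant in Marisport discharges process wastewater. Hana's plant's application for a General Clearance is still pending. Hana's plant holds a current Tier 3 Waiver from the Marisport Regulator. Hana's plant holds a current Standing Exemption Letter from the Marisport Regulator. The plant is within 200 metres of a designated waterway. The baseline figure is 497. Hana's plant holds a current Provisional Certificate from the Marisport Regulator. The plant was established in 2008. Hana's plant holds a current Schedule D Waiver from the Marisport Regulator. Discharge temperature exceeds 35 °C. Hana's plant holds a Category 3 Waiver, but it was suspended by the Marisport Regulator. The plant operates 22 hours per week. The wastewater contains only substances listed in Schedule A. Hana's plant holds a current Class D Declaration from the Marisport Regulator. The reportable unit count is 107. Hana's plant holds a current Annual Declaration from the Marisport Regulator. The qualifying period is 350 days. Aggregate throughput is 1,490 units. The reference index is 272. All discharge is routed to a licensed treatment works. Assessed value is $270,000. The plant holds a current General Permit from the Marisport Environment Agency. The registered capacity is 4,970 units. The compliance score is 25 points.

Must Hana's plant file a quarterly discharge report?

Exception (a) requires that the operator holds a current General Clearance from the Marisport Regulator; but the General Clearance is not current, so (a) is unavailable.
Exception (b)'s conditions are all satisfied: discharge is routed to a licensed treatment works; the reportable unit count is 107, less than the 113 limit. But: (f) applies — aggregate throughput is 1,490 units, below the 2,100 units limit. (b) is therefore removed.
Exception (c) fails — the qualifying period is 350 days, not under 335 days.
Exception (d) does not apply: the Category 3 Waiver is not current.
Exception (e)'s conditions are all satisfied: the wastewater is Schedule-A-only; a current Tier 3 Waiver is held; a current Annual Declaration is held. But applying paragraphs (i)–(p): (i) operates against (e): the plant is within 200 m of a designated waterway. (j), which would lift (i), is not engaged — the baseline figure is 497, not below 475. So (e) is unavailable.
Every exception is unavailable, so the rule governs.

Yes — Hana's plant must file a quarterly discharge report.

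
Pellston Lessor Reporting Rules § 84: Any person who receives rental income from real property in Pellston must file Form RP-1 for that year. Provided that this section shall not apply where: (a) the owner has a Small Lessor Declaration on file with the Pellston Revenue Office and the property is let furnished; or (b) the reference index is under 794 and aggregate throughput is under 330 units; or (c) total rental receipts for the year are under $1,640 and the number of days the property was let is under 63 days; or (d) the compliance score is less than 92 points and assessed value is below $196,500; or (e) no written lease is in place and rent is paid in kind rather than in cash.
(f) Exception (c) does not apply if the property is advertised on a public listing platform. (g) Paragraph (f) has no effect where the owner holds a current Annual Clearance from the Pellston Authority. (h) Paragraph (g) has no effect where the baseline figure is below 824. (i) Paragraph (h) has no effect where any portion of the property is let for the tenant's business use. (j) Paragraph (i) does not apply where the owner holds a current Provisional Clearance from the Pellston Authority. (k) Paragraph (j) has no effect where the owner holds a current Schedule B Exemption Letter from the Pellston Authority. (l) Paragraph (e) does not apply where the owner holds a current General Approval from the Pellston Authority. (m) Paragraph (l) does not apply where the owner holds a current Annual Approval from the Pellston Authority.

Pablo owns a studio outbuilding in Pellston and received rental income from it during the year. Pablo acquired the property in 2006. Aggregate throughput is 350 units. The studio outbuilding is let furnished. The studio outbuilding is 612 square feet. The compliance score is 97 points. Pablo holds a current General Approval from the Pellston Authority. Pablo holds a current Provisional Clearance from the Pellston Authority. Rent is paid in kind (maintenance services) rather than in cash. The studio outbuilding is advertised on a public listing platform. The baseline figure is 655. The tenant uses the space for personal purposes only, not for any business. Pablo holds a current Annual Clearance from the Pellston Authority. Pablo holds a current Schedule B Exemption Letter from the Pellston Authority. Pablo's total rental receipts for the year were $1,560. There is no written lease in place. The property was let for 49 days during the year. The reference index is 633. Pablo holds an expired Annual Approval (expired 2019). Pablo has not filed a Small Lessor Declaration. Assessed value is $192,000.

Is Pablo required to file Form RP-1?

Yes — Pablo must file Form RP-1.

Exception (a) fails — no Small Lessor Declaration is on file.
Exception (b) fails — aggregate throughput is 350 units, not under 330 units.
Exception (c) is satisfied on its face — total rental receipts for the year are $1,560, under the $1,640 limit; the number of days the property was let is 49 days, under the 63 days limit. However, paragraphs (f)–(k) must be considered: (f) operates — the property is publicly advertised. (g) would limit (f) — a current Annual Clearance is held — but (h) sets (g) aside: (h) is triggered — the baseline figure is 655, below the 824 limit. (i), which would lift (h), is not engaged — the space is used for personal purposes only. So (c) is unavailable.
Exception (d) does not apply: the compliance score is 97 points, not less than 92 points.
All of (e)'s requirements are met (there is no written lease; rent is paid in kind). But: (l) applies — a current General Approval is held. (m), which would lift (l), is not triggered — no current Annual Approval is held. Exception (e) does not apply.
No exception applies. The general rule governs.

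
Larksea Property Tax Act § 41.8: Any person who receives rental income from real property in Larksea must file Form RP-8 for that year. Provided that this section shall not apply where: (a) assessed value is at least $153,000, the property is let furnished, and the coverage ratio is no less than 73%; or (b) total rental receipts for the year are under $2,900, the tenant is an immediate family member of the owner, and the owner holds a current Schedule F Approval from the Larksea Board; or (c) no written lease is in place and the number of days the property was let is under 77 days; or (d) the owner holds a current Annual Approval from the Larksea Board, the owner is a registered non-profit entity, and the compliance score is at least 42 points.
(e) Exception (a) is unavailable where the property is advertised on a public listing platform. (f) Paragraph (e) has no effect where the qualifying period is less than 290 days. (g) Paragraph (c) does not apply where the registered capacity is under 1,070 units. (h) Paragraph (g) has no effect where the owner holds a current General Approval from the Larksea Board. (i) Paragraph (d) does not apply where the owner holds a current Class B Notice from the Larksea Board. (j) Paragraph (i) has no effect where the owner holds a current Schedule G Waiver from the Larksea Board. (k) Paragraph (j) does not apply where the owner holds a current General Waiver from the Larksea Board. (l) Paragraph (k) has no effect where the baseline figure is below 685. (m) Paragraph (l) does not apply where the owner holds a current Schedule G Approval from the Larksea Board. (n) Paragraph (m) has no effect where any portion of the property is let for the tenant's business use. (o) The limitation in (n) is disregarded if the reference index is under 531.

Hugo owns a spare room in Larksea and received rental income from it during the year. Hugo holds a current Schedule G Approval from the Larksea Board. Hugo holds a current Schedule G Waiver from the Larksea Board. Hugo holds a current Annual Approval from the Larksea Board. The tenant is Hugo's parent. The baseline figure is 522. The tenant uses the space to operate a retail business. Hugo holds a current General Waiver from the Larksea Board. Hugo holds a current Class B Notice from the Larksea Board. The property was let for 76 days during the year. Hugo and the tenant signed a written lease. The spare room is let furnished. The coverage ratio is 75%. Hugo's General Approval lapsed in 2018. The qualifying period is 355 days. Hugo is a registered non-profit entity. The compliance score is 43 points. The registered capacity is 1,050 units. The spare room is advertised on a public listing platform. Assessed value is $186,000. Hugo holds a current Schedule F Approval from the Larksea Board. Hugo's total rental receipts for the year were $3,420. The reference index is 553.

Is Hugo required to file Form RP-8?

Exception (a) is satisfied on its face — assessed value is $186,000, meeting the $153,000 threshold; the property is let furnished; the coverage ratio is 75%, meeting the 73% threshold. But applying paragraphs (e)–(f): (e) operates against (a): the property is publicly advertised. (f), which would lift (e), is not triggered — the qualifying period is 355 days, not less than 290 days. Exception (a) does not apply.
Exception (b) requires that total rental receipts for the year are under $2,900; but total rental receipts for the year are $3,420, not under $2,900, so (b) is unavailable.
Exception (c) fails — a written lease is in place.
Exception (d) is satisfied on its face — a current Annual Approval is held; Hugo is a registered non-profit; the compliance score is 43 points, meeting the 42 points threshold. Considering the limiting provisions: (i) operates (a current Class B Notice is held), but is itself disapplied by (j): (j) operates — a current Schedule G Waiver is held. (k) is triggered (a current General Waiver is held), but yields to (l): (l) operates against (k): the baseline figure is 522, below the 685 limit. (m) would limit (l) — a current Schedule G Approval is held — but (n) sets (m) aside: (n) operates against (m): the space is let for business use. (o), which would lift (n), is inapplicable — the reference index is 553, not under 531. So (d) applies.

No — exception (d) applies; Hugo is not required to file Form RP-8.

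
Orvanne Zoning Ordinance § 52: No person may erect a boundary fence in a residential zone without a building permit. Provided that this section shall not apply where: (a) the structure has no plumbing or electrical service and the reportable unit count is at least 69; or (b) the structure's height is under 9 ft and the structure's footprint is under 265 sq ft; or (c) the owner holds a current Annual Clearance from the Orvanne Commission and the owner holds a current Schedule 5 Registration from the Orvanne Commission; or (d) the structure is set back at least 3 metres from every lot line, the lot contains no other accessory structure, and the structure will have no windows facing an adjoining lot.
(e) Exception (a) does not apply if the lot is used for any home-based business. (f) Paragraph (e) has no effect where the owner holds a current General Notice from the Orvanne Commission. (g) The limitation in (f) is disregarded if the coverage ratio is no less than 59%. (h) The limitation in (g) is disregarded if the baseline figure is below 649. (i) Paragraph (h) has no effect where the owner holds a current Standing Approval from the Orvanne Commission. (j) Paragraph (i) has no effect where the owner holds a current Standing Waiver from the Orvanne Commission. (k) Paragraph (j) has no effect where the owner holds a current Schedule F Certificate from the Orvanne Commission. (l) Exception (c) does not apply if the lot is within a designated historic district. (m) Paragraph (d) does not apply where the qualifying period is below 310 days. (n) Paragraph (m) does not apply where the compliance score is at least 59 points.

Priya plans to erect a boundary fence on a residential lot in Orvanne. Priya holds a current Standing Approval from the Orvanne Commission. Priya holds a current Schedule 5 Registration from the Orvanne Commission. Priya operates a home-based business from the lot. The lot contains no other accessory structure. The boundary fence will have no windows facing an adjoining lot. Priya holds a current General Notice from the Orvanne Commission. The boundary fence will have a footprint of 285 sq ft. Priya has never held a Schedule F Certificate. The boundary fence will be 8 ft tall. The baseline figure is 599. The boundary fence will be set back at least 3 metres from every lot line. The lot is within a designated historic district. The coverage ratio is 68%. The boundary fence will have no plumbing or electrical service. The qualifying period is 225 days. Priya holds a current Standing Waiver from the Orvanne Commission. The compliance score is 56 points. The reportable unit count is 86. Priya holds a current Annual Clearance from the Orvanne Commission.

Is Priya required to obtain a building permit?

No — exception (a) applies; Priya does not need a building permit.

Exception (a): there is no plumbing or electrical service; the reportable unit count is 86, meeting the 69 threshold — every condition holds. As to paragraphs (e)–(k): (e) would limit (a) — a home-based business operates on the lot — but (f) sets (e) aside: (f) operates — a current General Notice is held. (g) would limit (f) — the coverage ratio is 68%, meeting the 59% threshold — but (h) sets (g) aside: (h) operates against (g): the baseline figure is 599, below the 649 limit. (i) would limit (h) — a current Standing Approval is held — but (j) sets (i) aside: (j) operates against (i): a current Standing Waiver is held. (k) is not triggered (the Schedule F Certificate is not current), so (j) stands. Exception (a) stands.
Exception (b) fails — the structure's footprint is 285 sq ft, not under 265 sq ft.
Exception (c) is satisfied on its face — a current Annual Clearance is held; a current Schedule 5 Registration is held. But applying paragraph (l): (l) applies — the lot is in a historic district. So (c) is unavailable.
Exception (d) is satisfied on its face — the setback is at least 3 m on every side; the lot has no other accessory structure; no windows face an adjoining lot. But: (m) applies — the qualifying period is 225 days, below the 310 days limit. (n), which would lift (m), is not triggered — the compliance score is 56 points, short of 59 points. (d) is therefore removed.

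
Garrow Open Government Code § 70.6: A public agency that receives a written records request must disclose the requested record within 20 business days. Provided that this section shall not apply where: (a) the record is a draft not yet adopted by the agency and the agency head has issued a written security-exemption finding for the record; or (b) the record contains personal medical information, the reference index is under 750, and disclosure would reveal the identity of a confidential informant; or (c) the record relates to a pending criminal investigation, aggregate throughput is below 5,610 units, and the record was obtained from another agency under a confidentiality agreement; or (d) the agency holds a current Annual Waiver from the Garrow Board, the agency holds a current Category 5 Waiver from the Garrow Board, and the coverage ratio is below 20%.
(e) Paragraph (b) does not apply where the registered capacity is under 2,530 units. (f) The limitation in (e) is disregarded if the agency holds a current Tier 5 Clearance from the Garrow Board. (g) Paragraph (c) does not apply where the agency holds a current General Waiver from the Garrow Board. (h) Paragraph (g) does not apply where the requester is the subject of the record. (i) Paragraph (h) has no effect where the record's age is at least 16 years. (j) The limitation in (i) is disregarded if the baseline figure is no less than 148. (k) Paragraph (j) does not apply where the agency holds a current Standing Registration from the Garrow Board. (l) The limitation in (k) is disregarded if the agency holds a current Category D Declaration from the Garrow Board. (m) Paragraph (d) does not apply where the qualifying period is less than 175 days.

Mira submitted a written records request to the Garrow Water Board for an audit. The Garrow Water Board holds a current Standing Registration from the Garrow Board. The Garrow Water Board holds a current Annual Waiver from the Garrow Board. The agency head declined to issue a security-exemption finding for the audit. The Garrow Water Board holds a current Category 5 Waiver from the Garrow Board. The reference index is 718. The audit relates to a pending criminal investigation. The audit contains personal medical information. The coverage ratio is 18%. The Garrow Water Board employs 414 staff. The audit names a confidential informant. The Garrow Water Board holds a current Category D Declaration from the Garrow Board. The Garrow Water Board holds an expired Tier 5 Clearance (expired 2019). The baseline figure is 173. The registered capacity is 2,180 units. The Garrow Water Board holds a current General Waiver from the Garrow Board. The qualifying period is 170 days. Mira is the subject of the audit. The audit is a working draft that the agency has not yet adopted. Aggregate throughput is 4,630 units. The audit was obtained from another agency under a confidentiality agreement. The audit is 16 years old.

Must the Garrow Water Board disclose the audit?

Exception (a) does not apply: the agency head declined to issue a security-exemption finding.
Exception (b)'s conditions are all satisfied: the audit contains personal medical information; the reference index is 718, under the 750 limit; the audit names a confidential informant. Turning to paragraphs (e)–(f): (e) operates — the registered capacity is 2,180 units, under the 2,530 units limit. (f), which would lift (e), does not operate here — the Tier 5 Clearance is not current. (b) is therefore removed.
Exception (c)'s conditions are all satisfied: the audit relates to a pending investigation; aggregate throughput is 4,630 units, below the 5,610 units limit; the audit was obtained under a confidentiality agreement. Considering the limiting provisions: (g) would limit (c) — a current General Waiver is held — but (h) sets (g) aside: (h) operates against (g): Mira is the subject of the audit. (i) would limit (h) — the record's age is 16 years, meeting the 16 years threshold — but (j) sets (i) aside: (j) operates against (i): the baseline figure is 173, meeting the 148 threshold. (k) would limit (j) — a current Standing Registration is held — but (l) sets (k) aside: (l) is engaged — a current Category D Declaration is held. Exception (c) stands.
Exception (d): a current Annual Waiver is held; a current Category 5 Waiver is held; the coverage ratio is 18%, below the 20% limit — every condition holds. However, paragraph (m) must be considered: (m) is engaged — the qualifying period is 170 days, less than the 175 days limit. (d) is therefore removed.

No — exception (c) applies; the Garrow Water Board is not required to disclose the audit.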